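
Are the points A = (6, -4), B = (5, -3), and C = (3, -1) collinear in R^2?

AB = (-1, 1), AC = (-3, 3).
det[AB; AC] = (-1)(3) − (1)(-3) = 0.
The determinant is zero, so the points are collinear.

Yes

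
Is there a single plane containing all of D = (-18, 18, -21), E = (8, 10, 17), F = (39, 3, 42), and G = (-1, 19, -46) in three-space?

Yes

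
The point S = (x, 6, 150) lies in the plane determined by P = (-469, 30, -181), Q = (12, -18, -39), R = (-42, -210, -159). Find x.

519

A normal to the plane is n = PQ × PR = (33024, 50052, -94944).
S lies in the plane iff n · PS = 0.
This gives (33024)x + (-17139456) = 0, so x = 519.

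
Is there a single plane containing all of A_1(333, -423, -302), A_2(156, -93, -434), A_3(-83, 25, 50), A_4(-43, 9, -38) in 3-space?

No

With A_1 as base: A_1A_2 = (-177, 330, -132), A_1A_3 = (-416, 448, 352), A_1A_4 = (-376, 432, 264).
A_1A_3 × A_1A_4 = (-33792, -22528, -11264).
A_1A_2 · (A_1A_3 × A_1A_4) = 33792.
Since 33792 ≠ 0, the four points are not coplanar.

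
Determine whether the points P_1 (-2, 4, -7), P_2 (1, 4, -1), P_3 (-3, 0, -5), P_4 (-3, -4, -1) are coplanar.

Yes

The four points are coplanar iff the 3×3 determinant with rows P_1P_2, P_1P_3, P_1P_4 is zero.
Rows: (3, 0, 6), (-1, -4, 2), (-1, -8, 6).
Expanding along the first row: (3)(-8) − (0)(-4) + (6)(4) = 0.
Zero determinant ⇒ coplanar.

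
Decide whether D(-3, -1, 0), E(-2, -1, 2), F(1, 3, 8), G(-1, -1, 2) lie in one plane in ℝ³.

No

The four points are coplanar iff the 3×3 determinant with rows DE, DF, DG is zero.
Rows: (1, 0, 2), (4, 4, 8), (2, 0, 2).
Expanding along the first row: (1)(8) − (0)(-8) + (2)(-8) = -8.
Nonzero ⇒ not coplanar.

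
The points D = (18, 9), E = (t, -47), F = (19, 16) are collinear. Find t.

Collinearity: (E − D) must be parallel to (F − D) = (1, 7).
Cross-multiplying the components: (t − 18)·(7) = (-56)·(1).
Solving gives t = 10.

10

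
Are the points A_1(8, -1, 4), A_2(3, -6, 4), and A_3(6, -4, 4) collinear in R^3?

A_1A_2 = (-5, -5, 0), A_1A_3 = (-2, -3, 0).
A_1A_2 × A_1A_3 = (0, 0, 5).
The cross product is nonzero, so the points do not lie on one line.

No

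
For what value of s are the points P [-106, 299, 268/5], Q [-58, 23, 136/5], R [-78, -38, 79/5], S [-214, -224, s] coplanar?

-163/5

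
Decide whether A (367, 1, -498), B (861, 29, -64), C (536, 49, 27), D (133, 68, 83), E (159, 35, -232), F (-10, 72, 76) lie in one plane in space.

Yes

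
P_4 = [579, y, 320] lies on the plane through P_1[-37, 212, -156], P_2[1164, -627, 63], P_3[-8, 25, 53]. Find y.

-516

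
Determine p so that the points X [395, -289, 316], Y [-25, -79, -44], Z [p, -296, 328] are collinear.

409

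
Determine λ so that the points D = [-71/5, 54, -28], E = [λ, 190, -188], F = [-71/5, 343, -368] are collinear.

-71/5

Direction DF = (0, 289, -340). From the y-coordinate of E, the parameter along the line is τ = (190 − 54)/289 = 8/17.
Then λ = (-71/5) + 8/17·(0) = -71/5.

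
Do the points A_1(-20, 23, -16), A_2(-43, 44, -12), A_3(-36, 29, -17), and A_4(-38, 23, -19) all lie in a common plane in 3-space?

With A_1 as base: A_1A_2 = (-23, 21, 4), A_1A_3 = (-16, 6, -1), A_1A_4 = (-18, 0, -3).
A_1A_3 × A_1A_4 = (-18, -30, 108).
A_1A_2 · (A_1A_3 × A_1A_4) = 216.
Since 216 ≠ 0, the four points are not coplanar.

No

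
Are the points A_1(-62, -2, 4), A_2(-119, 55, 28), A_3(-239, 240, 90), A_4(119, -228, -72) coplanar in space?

No

A normal to the plane through A_1, A_2, A_3 is n = A_1A_2 × A_1A_3 = (-906, 654, -3705).
The plane has equation n·P = 40044. For A_4: n·A_4 = 9834.
9834 ≠ 40044, so A_4 is off the plane.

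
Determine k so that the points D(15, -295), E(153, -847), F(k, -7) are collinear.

Collinearity: (F − D) must be parallel to (E − D) = (138, -552).
Cross-multiplying the components: (k − 15)·(-552) = (288)·(138).
Solving gives k = -57.

-57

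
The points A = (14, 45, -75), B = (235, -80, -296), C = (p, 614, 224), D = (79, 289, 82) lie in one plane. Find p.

287

Normal to plane ABD: n = (34299, -49062, 62049); plane equation n·P = -6381279.
Requiring n·C = -6381279: (34299)p + (-16225092) = -6381279.
So p = 287.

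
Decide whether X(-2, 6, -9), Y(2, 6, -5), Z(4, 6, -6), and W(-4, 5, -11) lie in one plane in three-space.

No

With X as base: XY = (4, 0, 4), XZ = (6, 0, 3), XW = (-2, -1, -2).
XZ × XW = (3, 6, -6).
XY · (XZ × XW) = -12.
Since -12 ≠ 0, the four points are not coplanar.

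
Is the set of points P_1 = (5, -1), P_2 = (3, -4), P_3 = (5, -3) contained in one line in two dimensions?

No

P_1P_2 = (-2, -3), P_1P_3 = (0, -2).
Twice the signed area of △P_1P_2P_3 is (-2)(-2) − (-3)(0) = 4.
The area is nonzero, so the three points are not collinear.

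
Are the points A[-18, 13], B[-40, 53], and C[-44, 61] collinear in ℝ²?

No

AB = (-22, 40), AC = (-26, 48).
Twice the signed area of △ABC is (-22)(48) − (40)(-26) = -16.
The area is nonzero, so the three points are not collinear.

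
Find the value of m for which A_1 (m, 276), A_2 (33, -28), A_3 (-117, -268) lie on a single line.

The three points are collinear iff det[A_1A_2; A_1A_3] = 0.
This determinant is linear in m: (240)m + (-53520) = 0, so m = 223.

223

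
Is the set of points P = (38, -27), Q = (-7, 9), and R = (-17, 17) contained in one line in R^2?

Yes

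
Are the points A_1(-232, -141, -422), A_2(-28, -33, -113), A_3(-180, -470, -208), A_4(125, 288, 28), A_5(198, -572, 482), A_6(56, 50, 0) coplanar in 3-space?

No

The plane through A_1, A_2, A_3 has normal n = A_1A_2 × A_1A_3 = (124773, -27588, -72732) and equation n·P = 5635476.
Checking the remaining points: n·A_4 = 5614785, n·A_5 = 5428566, n·A_6 = 5607888.
Since n·A_4 = 5614785 ≠ 5635476, A_4 is off the plane and the points are not all coplanar.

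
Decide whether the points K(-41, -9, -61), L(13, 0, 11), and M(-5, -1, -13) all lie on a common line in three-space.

KL = (54, 9, 72), KM = (36, 8, 48).
KL × KM = (-144, 0, 108).
The cross product is nonzero, so the points do not lie on one line.

No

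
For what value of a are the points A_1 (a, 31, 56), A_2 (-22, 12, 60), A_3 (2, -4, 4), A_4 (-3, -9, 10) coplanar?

Coplanarity ⇔ det[A_1A_2; A_1A_3; A_1A_4] = 0.
Expanding, this is linear in a: (376)a + (4888) = 0.
So a = -13.

-13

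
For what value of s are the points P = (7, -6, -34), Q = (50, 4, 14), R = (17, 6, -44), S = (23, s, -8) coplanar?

-6

Normal to plane PQR: n = (-676, 910, 416); plane equation n·X = -24336.
Requiring n·S = -24336: (910)s + (-18876) = -24336.
So s = -6.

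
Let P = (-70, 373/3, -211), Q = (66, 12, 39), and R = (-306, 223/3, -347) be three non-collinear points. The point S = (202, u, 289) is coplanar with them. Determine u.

A normal to the plane is n = PQ × PR = (83332/3, -40504, -99932/3).
S lies in the plane iff n · PS = 0.
This gives (-40504)u + (-12191704/3) = 0, so u = -301/3.

-301/3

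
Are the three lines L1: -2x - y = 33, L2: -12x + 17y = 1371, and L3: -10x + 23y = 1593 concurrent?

Yes

Intersecting L1 and L2: solving the 2×2 system gives (x, y) = (-42, 51).
Substitute into L3: (-10)(-42) + (23)(51) = 1593.
This equals 1593, so (-42, 51) lies on all three lines and they are concurrent.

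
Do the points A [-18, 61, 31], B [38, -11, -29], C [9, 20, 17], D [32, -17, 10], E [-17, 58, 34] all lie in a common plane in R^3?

The plane through A, B, C has normal n = AB × AC = (-1452, -836, -352) and equation n·P = -35772.
Checking the remaining points: n·D = -35772, n·E = -35772.
All equal -35772, so all 5 points lie in one plane.

Yes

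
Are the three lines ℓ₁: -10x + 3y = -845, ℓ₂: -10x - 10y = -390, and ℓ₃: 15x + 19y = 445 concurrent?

Intersecting ℓ₁ and ℓ₂: solving the 2×2 system gives (x, y) = (74, -35).
Substitute into ℓ₃: (15)(74) + (19)(-35) = 445.
This equals 445, so (74, -35) lies on all three lines and they are concurrent.

Yes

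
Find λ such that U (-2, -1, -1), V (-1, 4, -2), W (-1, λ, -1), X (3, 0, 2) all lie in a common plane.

1

Coplanarity ⇔ det[UV; UW; UX] = 0.
Expanding, this is linear in λ: (8)λ + (-8) = 0.
So λ = 1.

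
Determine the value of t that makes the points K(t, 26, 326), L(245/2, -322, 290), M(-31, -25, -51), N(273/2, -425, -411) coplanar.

-73/2

Coplanarity ⇔ det[KL; KM; KN] = 0.
Expanding, this is linear in t: (243320)t + (8881180) = 0.
So t = -73/2.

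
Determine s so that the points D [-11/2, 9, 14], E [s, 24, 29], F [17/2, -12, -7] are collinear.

Collinearity requires DE × DF = 0; each component is linear in s.
The y-component gives (21)s + (651/2) = 0, so s = -31/2.
The remaining components then also vanish.

-31/2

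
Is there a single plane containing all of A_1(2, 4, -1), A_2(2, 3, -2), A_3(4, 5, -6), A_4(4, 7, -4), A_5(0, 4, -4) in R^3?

No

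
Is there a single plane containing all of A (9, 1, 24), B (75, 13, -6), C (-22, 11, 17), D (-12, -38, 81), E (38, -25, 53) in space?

Yes

The plane through A, B, C has normal n = AB × AC = (216, 1392, 1032) and equation n·P = 28104.
Checking the remaining points: n·D = 28104, n·E = 28104.
All equal 28104, so all 5 points lie in one plane.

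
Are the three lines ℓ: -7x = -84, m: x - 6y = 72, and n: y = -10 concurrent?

Intersecting ℓ and m: solving the 2×2 system gives (x, y) = (12, -10).
Substitute into n: (0)(12) + (1)(-10) = -10.
This equals -10, so (12, -10) lies on all three lines and they are concurrent.

Yes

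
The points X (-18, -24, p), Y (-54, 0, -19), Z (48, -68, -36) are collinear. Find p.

-25

Direction YZ = (102, -68, -17). From the x-coordinate of X, the parameter along the line is τ = (-18 − (-54))/102 = 6/17.
Then p = (-19) + 6/17·(-17) = -25.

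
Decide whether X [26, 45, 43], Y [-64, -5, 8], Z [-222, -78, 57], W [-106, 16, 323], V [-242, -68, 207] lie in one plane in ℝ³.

The plane through X, Y, Z has normal n = XY × XZ = (-5005, 9940, -1330) and equation n·P = 259980.
Checking the remaining points: n·W = 259980, n·V = 259980.
All equal 259980, so all 5 points lie in one plane.

Yes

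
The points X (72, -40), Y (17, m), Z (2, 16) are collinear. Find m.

Collinearity: (Y − X) must be parallel to (Z − X) = (-70, 56).
Cross-multiplying the components: (m − (-40))·(-70) = (-55)·(56).
Solving gives m = 4.

4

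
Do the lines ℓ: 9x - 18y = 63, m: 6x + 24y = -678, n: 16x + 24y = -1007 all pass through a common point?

No

Intersecting ℓ and m: solving the 2×2 system gives (x, y) = (-33, -20).
Substitute into n: (16)(-33) + (24)(-20) = -1008.
But n requires -1007 ≠ -1008, so the three lines have no common point.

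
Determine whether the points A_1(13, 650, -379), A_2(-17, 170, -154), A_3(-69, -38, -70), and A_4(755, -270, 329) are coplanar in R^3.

With A_1 as base: A_1A_2 = (-30, -480, 225), A_1A_3 = (-82, -688, 309), A_1A_4 = (742, -920, 708).
A_1A_3 × A_1A_4 = (-202824, 287334, 585936).
A_1A_2 · (A_1A_3 × A_1A_4) = 0.
The scalar triple product vanishes, so the four points are coplanar.

Yes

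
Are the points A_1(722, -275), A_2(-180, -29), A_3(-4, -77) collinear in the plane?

A_1A_2 = (-902, 246), A_1A_3 = (-726, 198).
Twice the signed area of △A_1A_2A_3 is (-902)(198) − (246)(-726) = 0.
The triangle is degenerate (zero area), so the points are collinear.

Yes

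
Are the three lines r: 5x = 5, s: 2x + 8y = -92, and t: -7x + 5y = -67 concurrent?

Intersecting r and s: solving the 2×2 system gives (x, y) = (1, -47/4).
Substitute into t: (-7)(1) + (5)(-47/4) = -263/4.
But t requires -67 ≠ -263/4, so the three lines have no common point.

No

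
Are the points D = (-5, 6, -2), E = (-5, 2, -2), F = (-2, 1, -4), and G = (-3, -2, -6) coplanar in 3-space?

A normal to the plane through D, E, F is n = DE × DF = (8, 0, 12).
The plane has equation n·P = -64. For G: n·G = -96.
-96 ≠ -64, so G is off the plane.

No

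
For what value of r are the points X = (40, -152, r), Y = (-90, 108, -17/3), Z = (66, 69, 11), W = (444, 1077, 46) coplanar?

The points are coplanar iff XY · (XZ × XW) = 0.
Expanding, this is linear in r: (-171990)r + (1605240) = 0.
So r = 28/3.

28/3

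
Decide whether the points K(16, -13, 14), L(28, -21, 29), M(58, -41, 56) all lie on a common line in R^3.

KL = (12, -8, 15), KM = (42, -28, 42).
Comparing components 2 and 3: (-8)(42) − (15)(-28) = 84 ≠ 0, so KL and KM are not parallel and the points are not collinear.

No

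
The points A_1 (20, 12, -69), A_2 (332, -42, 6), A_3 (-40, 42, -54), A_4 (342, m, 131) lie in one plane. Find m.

38

Normal to plane A_1A_2A_3: n = (-3060, -9180, 6120); plane equation n·P = -593640.
Requiring n·A_4 = -593640: (-9180)m + (-244800) = -593640.
So m = 38.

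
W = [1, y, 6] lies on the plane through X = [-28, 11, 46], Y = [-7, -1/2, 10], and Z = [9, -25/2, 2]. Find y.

-13/2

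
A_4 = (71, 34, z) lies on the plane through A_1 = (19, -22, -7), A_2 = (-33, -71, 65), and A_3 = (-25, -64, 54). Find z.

The plane through A_1, A_2, A_3 has equation 35x + 4y + 28z = 381.
Substituting A_4: (28)z + (2621) = 381, so z = -80.

-80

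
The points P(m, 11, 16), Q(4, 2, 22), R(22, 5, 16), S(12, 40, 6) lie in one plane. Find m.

The points are coplanar iff PQ · (PR × PS) = 0.
Expanding, this is linear in m: (-180)m + (2520) = 0.
So m = 14.

14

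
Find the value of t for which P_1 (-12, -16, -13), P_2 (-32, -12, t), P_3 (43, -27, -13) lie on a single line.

-13

Collinearity requires P_1P_2 × P_1P_3 = 0; each component is linear in t.
The x-component gives (11)t + (143) = 0, so t = -13.
The remaining components then also vanish.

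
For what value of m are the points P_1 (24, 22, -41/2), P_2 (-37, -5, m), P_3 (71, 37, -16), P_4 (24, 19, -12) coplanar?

-5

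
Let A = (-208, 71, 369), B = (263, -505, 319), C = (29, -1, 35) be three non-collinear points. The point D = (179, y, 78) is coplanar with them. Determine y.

-226

The plane through A, B, C has equation 188784x + 145464y + 102600z = 8920272.
Substituting D: (145464)y + (41795136) = 8920272, so y = -226.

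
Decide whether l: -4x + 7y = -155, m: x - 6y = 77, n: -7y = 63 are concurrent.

Intersecting l and m: solving the 2×2 system gives (x, y) = (23, -9).
Substitute into n: (0)(23) + (-7)(-9) = 63.
This equals 63, so (23, -9) lies on all three lines and they are concurrent.

Yes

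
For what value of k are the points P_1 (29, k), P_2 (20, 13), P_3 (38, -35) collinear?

-11

Collinearity: (P_1 − P_2) must be parallel to (P_3 − P_2) = (18, -48).
Cross-multiplying the components: (k − 13)·(18) = (9)·(-48).
Solving gives k = -11.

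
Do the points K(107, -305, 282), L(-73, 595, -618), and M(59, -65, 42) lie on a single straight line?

Yes

KL = (-180, 900, -900), KM = (-48, 240, -240).
KL × KM = (0, 0, 0).
The cross product vanishes, so the three points are collinear.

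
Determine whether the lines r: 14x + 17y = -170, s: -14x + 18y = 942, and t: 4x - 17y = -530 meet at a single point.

Intersecting r and s: solving the 2×2 system gives (x, y) = (-9537/245, 772/35).
Substitute into t: (4)(-9537/245) + (-17)(772/35) = -130016/245.
But t requires -530 ≠ -130016/245, so the three lines have no common point.

No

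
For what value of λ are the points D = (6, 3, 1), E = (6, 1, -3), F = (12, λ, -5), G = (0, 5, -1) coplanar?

-3

The points are coplanar iff DE · (DF × DG) = 0.
Expanding, this is linear in λ: (-24)λ + (-72) = 0.
So λ = -3.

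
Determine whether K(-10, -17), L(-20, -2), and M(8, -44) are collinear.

KL = (-10, 15), KM = (18, -27).
det[KL; KM] = (-10)(-27) − (15)(18) = 0.
The determinant is zero, so the points are collinear.

Yes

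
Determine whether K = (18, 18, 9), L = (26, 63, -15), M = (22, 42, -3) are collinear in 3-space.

KL = (8, 45, -24), KM = (4, 24, -12).
Comparing components 2 and 3: (45)(-12) − (-24)(24) = 36 ≠ 0, so KL and KM are not parallel and the points are not collinear.

No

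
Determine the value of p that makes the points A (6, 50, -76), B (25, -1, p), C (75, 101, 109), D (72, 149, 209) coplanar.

Normal to plane ACD: n = (-3780, -7455, 3465); plane equation n·P = -658770.
Requiring n·B = -658770: (3465)p + (-87045) = -658770.
So p = -165.

-165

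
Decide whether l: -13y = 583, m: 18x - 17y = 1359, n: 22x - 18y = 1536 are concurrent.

No

Lines aᵢx + bᵢy = cᵢ with pairwise distinct directions are concurrent exactly when det[aᵢ bᵢ cᵢ] = 0.
Here the determinant is -100.
Nonzero, so no common point exists.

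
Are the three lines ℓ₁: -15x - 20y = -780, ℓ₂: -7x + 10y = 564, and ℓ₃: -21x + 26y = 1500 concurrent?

Yes

Intersecting ℓ₁ and ℓ₂: solving the 2×2 system gives (x, y) = (-12, 48).
Substitute into ℓ₃: (-21)(-12) + (26)(48) = 1500.
This equals 1500, so (-12, 48) lies on all three lines and they are concurrent.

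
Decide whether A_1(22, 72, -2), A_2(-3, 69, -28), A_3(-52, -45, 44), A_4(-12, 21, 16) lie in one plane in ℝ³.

Yes

A normal to the plane through A_1, A_2, A_3 is n = A_1A_2 × A_1A_3 = (-3180, 3074, 2703).
The plane has equation n·P = 145962. For A_4: n·A_4 = 145962.
Equal, so A_4 lies in the plane and all four are coplanar.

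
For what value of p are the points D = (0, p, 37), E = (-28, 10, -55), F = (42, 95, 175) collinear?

Collinearity requires DE × DF = 0; each component is linear in p.
The x-component gives (-230)p + (10120) = 0, so p = 44.
The remaining components then also vanish.

44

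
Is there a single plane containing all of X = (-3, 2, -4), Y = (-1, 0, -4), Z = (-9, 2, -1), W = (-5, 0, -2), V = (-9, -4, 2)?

Yes

The plane through X, Y, Z has normal n = XY × XZ = (-6, -6, -12) and equation n·P = 54.
Checking the remaining points: n·W = 54, n·V = 54.
All equal 54, so all 5 points lie in one plane.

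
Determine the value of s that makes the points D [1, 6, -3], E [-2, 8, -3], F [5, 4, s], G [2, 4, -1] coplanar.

-4

Coplanarity ⇔ det[DE; DF; DG] = 0.
Expanding, this is linear in s: (-4)s + (-16) = 0.
So s = -4.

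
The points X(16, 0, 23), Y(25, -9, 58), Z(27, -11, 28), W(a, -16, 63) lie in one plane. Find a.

32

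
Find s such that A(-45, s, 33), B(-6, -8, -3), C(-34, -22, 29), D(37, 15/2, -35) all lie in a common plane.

-49/2

The points are coplanar iff AB · (AC × AD) = 0.
Expanding, this is linear in s: (-480)s + (-11760) = 0.
So s = -49/2.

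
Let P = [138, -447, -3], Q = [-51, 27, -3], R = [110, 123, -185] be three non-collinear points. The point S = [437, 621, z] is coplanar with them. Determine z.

Coplanarity requires PQ · (PR × PS) = 0.
PQ = (-189, 474, 0), PR = (-28, 570, -182); the triple product is linear in z with coefficient -94458 and constant term -62814570.
Setting it to zero: z = -665.

-665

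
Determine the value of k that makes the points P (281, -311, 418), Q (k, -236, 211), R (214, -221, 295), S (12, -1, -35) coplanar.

Normal to plane PRS: n = (-2640, 2736, 3440); plane equation n·X = -154816.
Requiring n·Q = -154816: (-2640)k + (80144) = -154816.
So k = 89.

89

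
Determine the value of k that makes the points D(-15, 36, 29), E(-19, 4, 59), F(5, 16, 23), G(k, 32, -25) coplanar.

Normal to plane DEF: n = (792, 576, 720); plane equation n·P = 29736.
Requiring n·G = 29736: (792)k + (432) = 29736.
So k = 37.

37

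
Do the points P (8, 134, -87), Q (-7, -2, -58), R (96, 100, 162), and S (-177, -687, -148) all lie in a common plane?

No

With P as base: PQ = (-15, -136, 29), PR = (88, -34, 249), PS = (-185, -821, -61).
PR × PS = (206503, -40697, -78538).
PQ · (PR × PS) = 159645.
Since 159645 ≠ 0, the four points are not coplanar.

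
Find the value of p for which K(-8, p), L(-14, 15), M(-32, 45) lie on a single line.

Collinearity: (K − L) must be parallel to (M − L) = (-18, 30).
Cross-multiplying the components: (p − 15)·(-18) = (6)·(30).
Solving gives p = 5.

5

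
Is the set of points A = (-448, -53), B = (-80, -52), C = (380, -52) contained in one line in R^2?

AB = (368, 1), AC = (828, 1).
If collinear, AC would be a scalar multiple of AB. But (368)·(1) ≠ (1)·(828) (difference -460), so they are not parallel; the points are not collinear.

No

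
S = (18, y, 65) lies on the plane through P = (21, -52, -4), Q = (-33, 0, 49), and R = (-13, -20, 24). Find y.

-40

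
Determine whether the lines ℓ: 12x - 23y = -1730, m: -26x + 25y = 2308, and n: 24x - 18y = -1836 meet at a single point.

Lines aᵢx + bᵢy = cᵢ with pairwise distinct directions are concurrent exactly when det[aᵢ bᵢ cᵢ] = 0.
Here the determinant is 0.
It vanishes, so the lines are concurrent at (-33, 58).

Yes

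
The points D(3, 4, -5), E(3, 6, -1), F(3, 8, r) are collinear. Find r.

3

Direction DE = (0, 2, 4). From the y-coordinate of F, the parameter along the line is τ = (8 − 4)/2 = 2.
Then r = (-5) + 2·(4) = 3.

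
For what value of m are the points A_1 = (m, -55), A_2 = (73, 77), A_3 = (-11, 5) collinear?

The three points are collinear iff det[A_1A_2; A_1A_3] = 0.
This determinant is linear in m: (72)m + (5832) = 0, so m = -81.

-81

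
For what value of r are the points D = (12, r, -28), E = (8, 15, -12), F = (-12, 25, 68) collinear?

Direction EF = (-20, 10, 80). From the x-coordinate of D, the parameter along the line is τ = (12 − 8)/(-20) = -1/5.
Then r = 15 + (-1/5)·(10) = 13.

13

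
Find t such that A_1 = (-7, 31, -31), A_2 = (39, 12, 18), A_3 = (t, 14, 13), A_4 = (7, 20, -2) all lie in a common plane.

Normal to plane A_1A_2A_4: n = (-12, -648, -240); plane equation n·P = -12564.
Requiring n·A_3 = -12564: (-12)t + (-12192) = -12564.
So t = 31.

31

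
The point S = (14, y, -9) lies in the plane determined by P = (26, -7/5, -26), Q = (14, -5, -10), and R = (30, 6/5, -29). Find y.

The plane through P, Q, R has equation −(154/5)x + 28y − (84/5)z = -2016/5.
Substituting S: (28)y + (-280) = -2016/5, so y = -22/5.

-22/5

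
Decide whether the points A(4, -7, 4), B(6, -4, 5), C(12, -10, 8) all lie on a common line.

No

AB = (2, 3, 1), AC = (8, -3, 4).
AB × AC = (15, 0, -30).
The cross product is nonzero, so the points do not lie on one line.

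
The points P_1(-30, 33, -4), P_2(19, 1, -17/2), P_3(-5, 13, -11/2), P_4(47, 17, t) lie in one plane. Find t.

Normal to plane P_1P_2P_3: n = (-42, -39, -180); plane equation n·P = 693.
Requiring n·P_4 = 693: (-180)t + (-2637) = 693.
So t = -37/2.

-37/2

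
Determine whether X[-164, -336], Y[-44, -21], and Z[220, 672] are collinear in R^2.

XY = (120, 315), XZ = (384, 1008).
det[XY; XZ] = (120)(1008) − (315)(384) = 0.
The determinant is zero, so the points are collinear.

Yes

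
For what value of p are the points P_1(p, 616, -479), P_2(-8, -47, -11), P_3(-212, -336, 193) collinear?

Direction P_2P_3 = (-204, -289, 204). From the y-coordinate of P_1, the parameter along the line is τ = (616 − (-47))/(-289) = -39/17.
Then p = (-8) + (-39/17)·(-204) = 460.

460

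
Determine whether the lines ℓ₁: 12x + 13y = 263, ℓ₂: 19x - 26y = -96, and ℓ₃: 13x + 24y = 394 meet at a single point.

Lines aᵢx + bᵢy = cᵢ with pairwise distinct directions are concurrent exactly when det[aᵢ bᵢ cᵢ] = 0.
Here the determinant is 0.
It vanishes, so the lines are concurrent at (10, 11).

Yes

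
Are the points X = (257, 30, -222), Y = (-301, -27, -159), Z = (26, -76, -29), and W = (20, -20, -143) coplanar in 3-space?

Yes

With X as base: XY = (-558, -57, 63), XZ = (-231, -106, 193), XW = (-237, -50, 79).
XZ × XW = (1276, -27492, -13572).
XY · (XZ × XW) = 0.
The scalar triple product vanishes, so the four points are coplanar.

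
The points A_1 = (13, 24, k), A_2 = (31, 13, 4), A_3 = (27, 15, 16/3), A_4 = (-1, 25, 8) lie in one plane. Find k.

40/3

The points are coplanar iff A_1A_2 · (A_1A_3 × A_1A_4) = 0.
Expanding, this is linear in k: (-16)k + (640/3) = 0.
So k = 40/3.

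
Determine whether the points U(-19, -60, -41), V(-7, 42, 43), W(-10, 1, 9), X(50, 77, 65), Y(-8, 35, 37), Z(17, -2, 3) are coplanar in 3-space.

The plane through U, V, W has normal n = UV × UW = (-24, 156, -186) and equation n·P = -1278.
Checking the remaining points: n·X = -1278, n·Y = -1230, n·Z = -1278.
Since n·Y = -1230 ≠ -1278, Y is off the plane and the points are not all coplanar.

No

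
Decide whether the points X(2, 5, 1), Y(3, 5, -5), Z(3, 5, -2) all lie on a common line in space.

No

XY = (1, 0, -6), XZ = (1, 0, -3).
XY × XZ = (0, -3, 0).
The cross product is nonzero, so the points do not lie on one line.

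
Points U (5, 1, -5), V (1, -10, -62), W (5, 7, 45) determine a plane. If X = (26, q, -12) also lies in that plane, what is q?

The plane through U, V, W has equation −208x + 200y − 24z = -720.
Substituting X: (200)q + (-5120) = -720, so q = 22.

22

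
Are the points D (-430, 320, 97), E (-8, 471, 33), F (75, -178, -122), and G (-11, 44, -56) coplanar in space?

No

A normal to the plane through D, E, F is n = DE × DF = (-64941, 60098, -286411).
The plane has equation n·P = 19374123. For G: n·G = 19397679.
19397679 ≠ 19374123, so G is off the plane.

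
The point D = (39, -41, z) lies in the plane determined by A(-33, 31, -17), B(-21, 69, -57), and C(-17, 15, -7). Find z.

28

The plane through A, B, C has equation −260x − 760y − 800z = -1380.
Substituting D: (-800)z + (21020) = -1380, so z = 28.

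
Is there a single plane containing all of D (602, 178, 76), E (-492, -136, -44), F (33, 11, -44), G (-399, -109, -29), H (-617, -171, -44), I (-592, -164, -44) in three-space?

Yes

The plane through D, E, F has normal n = DE × DF = (17640, -63000, 4032) and equation n·P = -288288.
Checking the remaining points: n·G = -288288, n·H = -288288, n·I = -288288.
All equal -288288, so all 6 points lie in one plane.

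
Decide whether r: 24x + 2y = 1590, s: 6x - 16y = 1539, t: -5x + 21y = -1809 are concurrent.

Lines aᵢx + bᵢy = cᵢ with pairwise distinct directions are concurrent exactly when det[aᵢ bᵢ cᵢ] = 0.
Here the determinant is -1542.
Nonzero, so no common point exists.

No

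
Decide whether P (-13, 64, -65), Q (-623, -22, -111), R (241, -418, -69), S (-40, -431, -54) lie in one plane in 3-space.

No

With P as base: PQ = (-610, -86, -46), PR = (254, -482, -4), PS = (-27, -495, 11).
PR × PS = (-7282, -2686, -138744).
PQ · (PR × PS) = 11055240.
Since 11055240 ≠ 0, the four points are not coplanar.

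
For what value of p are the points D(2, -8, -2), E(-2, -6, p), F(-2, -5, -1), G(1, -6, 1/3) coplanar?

-8/3

Coplanarity ⇔ det[DE; DF; DG] = 0.
Expanding, this is linear in p: (-5)p + (-40/3) = 0.
So p = -8/3.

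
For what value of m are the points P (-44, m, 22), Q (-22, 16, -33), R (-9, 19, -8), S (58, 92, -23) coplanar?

-28

The points are coplanar iff PQ · (PR × PS) = 0.
Expanding, this is linear in m: (-1870)m + (-52360) = 0.
So m = -28.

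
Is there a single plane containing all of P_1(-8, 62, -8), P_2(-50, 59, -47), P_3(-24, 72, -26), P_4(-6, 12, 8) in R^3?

The four points are coplanar iff the 3×3 determinant with rows P_1P_2, P_1P_3, P_1P_4 is zero.
Rows: (-42, -3, -39), (-16, 10, -18), (2, -50, 16).
Expanding along the first row: (-42)(-740) − (-3)(-220) + (-39)(780) = 0.
Zero determinant ⇒ coplanar.

Yes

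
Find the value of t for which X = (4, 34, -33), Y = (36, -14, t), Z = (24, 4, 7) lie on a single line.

31

Direction XZ = (20, -30, 40). From the x-coordinate of Y, the parameter along the line is τ = (36 − 4)/20 = 8/5.
Then t = (-33) + 8/5·(40) = 31.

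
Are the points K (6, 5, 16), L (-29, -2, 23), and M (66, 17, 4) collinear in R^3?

Yes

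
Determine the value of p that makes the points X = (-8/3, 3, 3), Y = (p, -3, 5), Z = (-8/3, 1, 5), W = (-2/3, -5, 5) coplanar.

Normal to plane XZW: n = (12, 4, 4); plane equation n·P = -8.
Requiring n·Y = -8: (12)p + (8) = -8.
So p = -4/3.

-4/3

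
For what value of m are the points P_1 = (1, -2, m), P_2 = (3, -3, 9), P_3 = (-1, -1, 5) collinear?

Collinearity requires P_1P_2 × P_1P_3 = 0; each component is linear in m.
The x-component gives (2)m + (-14) = 0, so m = 7.
The remaining components then also vanish.

7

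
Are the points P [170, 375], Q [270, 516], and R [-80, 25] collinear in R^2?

PQ = (100, 141), PR = (-250, -350).
Twice the signed area of △PQR is (100)(-350) − (141)(-250) = 250.
The area is nonzero, so the three points are not collinear.

No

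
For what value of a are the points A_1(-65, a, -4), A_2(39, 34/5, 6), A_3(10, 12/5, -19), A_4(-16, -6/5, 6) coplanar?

The points are coplanar iff A_1A_2 · (A_1A_3 × A_1A_4) = 0.
Expanding, this is linear in a: (-1375)a + (-11550) = 0.
So a = -42/5.

-42/5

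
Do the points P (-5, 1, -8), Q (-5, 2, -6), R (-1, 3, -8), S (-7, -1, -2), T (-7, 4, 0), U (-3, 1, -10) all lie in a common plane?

The plane through P, Q, R has normal n = PQ × PR = (-4, 8, -4) and equation n·X = 60.
Checking the remaining points: n·S = 28, n·T = 60, n·U = 60.
Since n·S = 28 ≠ 60, S is off the plane and the points are not all coplanar.

No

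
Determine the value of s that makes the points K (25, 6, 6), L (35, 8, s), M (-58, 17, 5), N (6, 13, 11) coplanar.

Normal to plane KMN: n = (62, 434, -372); plane equation n·P = 1922.
Requiring n·L = 1922: (-372)s + (5642) = 1922.
So s = 10.

10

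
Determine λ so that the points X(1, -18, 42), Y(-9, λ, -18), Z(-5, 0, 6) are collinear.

12

Direction XZ = (-6, 18, -36). From the x-coordinate of Y, the parameter along the line is τ = (-9 − 1)/(-6) = 5/3.
Then λ = (-18) + 5/3·(18) = 12.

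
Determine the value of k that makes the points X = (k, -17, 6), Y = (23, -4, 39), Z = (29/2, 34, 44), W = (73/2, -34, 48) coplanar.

Coplanarity ⇔ det[XY; XZ; XW] = 0.
Expanding, this is linear in k: (-492)k + (4674) = 0.
So k = 19/2.

19/2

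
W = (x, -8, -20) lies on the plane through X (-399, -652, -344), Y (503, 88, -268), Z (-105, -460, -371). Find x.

55

A normal to the plane is n = XY × XZ = (-34572, 46698, -44376).
W lies in the plane iff n · XW = 0.
This gives (-34572)x + (1901460) = 0, so x = 55.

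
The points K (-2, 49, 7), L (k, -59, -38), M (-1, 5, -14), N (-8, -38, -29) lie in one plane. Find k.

The points are coplanar iff KL · (KM × KN) = 0.
Expanding, this is linear in k: (-243)k + (-2187) = 0.
So k = -9.

-9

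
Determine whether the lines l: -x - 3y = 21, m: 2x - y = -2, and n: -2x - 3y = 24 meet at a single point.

No

Lines aᵢx + bᵢy = cᵢ with pairwise distinct directions are concurrent exactly when det[aᵢ bᵢ cᵢ] = 0.
Here the determinant is -6.
Nonzero, so no common point exists.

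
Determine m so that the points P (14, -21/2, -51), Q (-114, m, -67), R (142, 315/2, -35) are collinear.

-357/2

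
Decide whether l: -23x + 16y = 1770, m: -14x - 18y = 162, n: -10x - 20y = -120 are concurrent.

Intersecting l and m: solving the 2×2 system gives (x, y) = (-54, 33).
Substitute into n: (-10)(-54) + (-20)(33) = -120.
This equals -120, so (-54, 33) lies on all three lines and they are concurrent.

Yes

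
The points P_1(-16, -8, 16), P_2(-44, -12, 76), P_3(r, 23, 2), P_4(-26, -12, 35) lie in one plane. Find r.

3

Normal to plane P_1P_2P_4: n = (164, -68, 72); plane equation n·P = -928.
Requiring n·P_3 = -928: (164)r + (-1420) = -928.
So r = 3.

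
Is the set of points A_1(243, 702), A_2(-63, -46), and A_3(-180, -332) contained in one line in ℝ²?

Yes

A_1A_2 = (-306, -748), A_1A_3 = (-423, -1034).
Checking proportionality: A_1A_3 = 47/34·A_1A_2, so the vectors are parallel and the points are collinear.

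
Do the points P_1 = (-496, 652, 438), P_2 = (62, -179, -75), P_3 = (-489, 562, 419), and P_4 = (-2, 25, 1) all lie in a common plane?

Yes

With P_1 as base: P_1P_2 = (558, -831, -513), P_1P_3 = (7, -90, -19), P_1P_4 = (494, -627, -437).
P_1P_3 × P_1P_4 = (27417, -6327, 40071).
P_1P_2 · (P_1P_3 × P_1P_4) = 0.
The scalar triple product vanishes, so the four points are coplanar.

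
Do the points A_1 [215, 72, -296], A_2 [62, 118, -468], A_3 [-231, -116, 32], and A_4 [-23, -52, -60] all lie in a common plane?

A normal to the plane through A_1, A_2, A_3 is n = A_1A_2 × A_1A_3 = (-17248, 126896, 49280).
The plane has equation n·P = -9158688. For A_4: n·A_4 = -9158688.
Equal, so A_4 lies in the plane and all four are coplanar.

Yes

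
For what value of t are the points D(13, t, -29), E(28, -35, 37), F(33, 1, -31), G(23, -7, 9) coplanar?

37

Coplanarity ⇔ det[DE; DF; DG] = 0.
Expanding, this is linear in t: (-480)t + (17760) = 0.
So t = 37.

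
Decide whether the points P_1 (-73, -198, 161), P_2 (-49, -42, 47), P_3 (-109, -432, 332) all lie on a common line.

Yes

P_1P_2 = (24, 156, -114), P_1P_3 = (-36, -234, 171).
P_1P_2 × P_1P_3 = (0, 0, 0).
The cross product vanishes, so the three points are collinear.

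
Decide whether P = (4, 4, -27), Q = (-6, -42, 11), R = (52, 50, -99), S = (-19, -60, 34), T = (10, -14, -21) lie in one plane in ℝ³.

Yes

The plane through P, Q, R has normal n = PQ × PR = (1564, 1104, 1748) and equation n·X = -36524.
Checking the remaining points: n·S = -36524, n·T = -36524.
All equal -36524, so all 5 points lie in one plane.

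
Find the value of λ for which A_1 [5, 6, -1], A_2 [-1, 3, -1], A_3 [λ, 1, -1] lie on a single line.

-5

Direction A_1A_2 = (-6, -3, 0). From the y-coordinate of A_3, the parameter along the line is τ = (1 − 6)/(-3) = 5/3.
Then λ = 5 + 5/3·(-6) = -5.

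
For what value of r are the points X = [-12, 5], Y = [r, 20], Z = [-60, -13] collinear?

28

Collinearity: (Y − X) must be parallel to (Z − X) = (-48, -18).
Cross-multiplying the components: (r − (-12))·(-18) = (15)·(-48).
Solving gives r = 28.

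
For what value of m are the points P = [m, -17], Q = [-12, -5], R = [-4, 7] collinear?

-20

The three points are collinear iff det[PQ; PR] = 0.
This determinant is linear in m: (-12)m + (-240) = 0, so m = -20.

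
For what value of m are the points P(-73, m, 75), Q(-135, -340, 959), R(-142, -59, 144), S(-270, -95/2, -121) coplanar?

Coplanarity ⇔ det[PQ; PR; PS] = 0.
Expanding, this is linear in m: (-102465)m + (922185) = 0.
So m = 9.

9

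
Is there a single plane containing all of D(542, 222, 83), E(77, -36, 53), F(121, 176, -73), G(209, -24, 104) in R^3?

With D as base: DE = (-465, -258, -30), DF = (-421, -46, -156), DG = (-333, -246, 21).
DF × DG = (-39342, 60789, 88248).
DE · (DF × DG) = -36972.
Since -36972 ≠ 0, the four points are not coplanar.

No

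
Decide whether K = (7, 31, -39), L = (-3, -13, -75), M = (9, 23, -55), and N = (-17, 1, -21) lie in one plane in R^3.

Yes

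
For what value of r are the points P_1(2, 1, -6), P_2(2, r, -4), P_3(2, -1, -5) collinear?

-3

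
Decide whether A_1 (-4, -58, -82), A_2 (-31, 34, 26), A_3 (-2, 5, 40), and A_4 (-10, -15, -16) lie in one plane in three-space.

Yes

The four points are coplanar iff the 3×3 determinant with rows A_1A_2, A_1A_3, A_1A_4 is zero.
Rows: (-27, 92, 108), (2, 63, 122), (-6, 43, 66).
Expanding along the first row: (-27)(-1088) − (92)(864) + (108)(464) = 0.
Zero determinant ⇒ coplanar.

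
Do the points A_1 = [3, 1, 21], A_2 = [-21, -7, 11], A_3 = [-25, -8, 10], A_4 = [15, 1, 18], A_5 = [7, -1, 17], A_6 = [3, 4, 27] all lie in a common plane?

The plane through A_1, A_2, A_3 has normal n = A_1A_2 × A_1A_3 = (-2, 16, -8) and equation n·P = -158.
Checking the remaining points: n·A_4 = -158, n·A_5 = -166, n·A_6 = -158.
Since n·A_5 = -166 ≠ -158, A_5 is off the plane and the points are not all coplanar.

No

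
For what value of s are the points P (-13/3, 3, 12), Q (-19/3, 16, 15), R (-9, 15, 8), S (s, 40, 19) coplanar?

-32/3

Coplanarity ⇔ det[PQ; PR; PS] = 0.
Expanding, this is linear in s: (-88)s + (-2816/3) = 0.
So s = -32/3.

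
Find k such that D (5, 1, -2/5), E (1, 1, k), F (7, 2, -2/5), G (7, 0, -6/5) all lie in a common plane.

Normal to plane DFG: n = (-4/5, 8/5, -4); plane equation n·P = -4/5.
Requiring n·E = -4/5: (-4)k + (4/5) = -4/5.
So k = 2/5.

2/5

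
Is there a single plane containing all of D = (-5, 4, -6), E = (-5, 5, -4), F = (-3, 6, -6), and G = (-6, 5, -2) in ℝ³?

Yes

A normal to the plane through D, E, F is n = DE × DF = (-4, 4, -2).
The plane has equation n·P = 48. For G: n·G = 48.
Equal, so G lies in the plane and all four are coplanar.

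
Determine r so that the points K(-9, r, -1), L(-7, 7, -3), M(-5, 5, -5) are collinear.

9

Collinearity requires KL × KM = 0; each component is linear in r.
The x-component gives (2)r + (-18) = 0, so r = 9.
The remaining components then also vanish.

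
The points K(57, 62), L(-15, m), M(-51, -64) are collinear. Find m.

-22

Collinearity: (L − K) must be parallel to (M − K) = (-108, -126).
Cross-multiplying the components: (m − 62)·(-108) = (-72)·(-126).
Solving gives m = -22.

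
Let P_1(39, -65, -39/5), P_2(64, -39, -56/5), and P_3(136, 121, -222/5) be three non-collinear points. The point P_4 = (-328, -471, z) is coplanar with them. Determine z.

Coplanarity requires P_1P_2 · (P_1P_3 × P_1P_4) = 0.
P_1P_2 = (25, 26, -17/5), P_1P_3 = (97, 186, -183/5); the triple product is linear in z with coefficient 2128 and constant term -519232/5.
Setting it to zero: z = 244/5.

244/5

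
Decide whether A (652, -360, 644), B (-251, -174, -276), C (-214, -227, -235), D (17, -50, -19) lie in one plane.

No

The four points are coplanar iff the 3×3 determinant with rows AB, AC, AD is zero.
Rows: (-903, 186, -920), (-866, 133, -879), (-635, 310, -663).
Expanding along the first row: (-903)(184311) − (186)(15993) + (-920)(-184005) = -122931.
Nonzero ⇒ not coplanar.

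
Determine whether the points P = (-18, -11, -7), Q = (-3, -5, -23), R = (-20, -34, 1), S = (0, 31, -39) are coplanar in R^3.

No

The four points are coplanar iff the 3×3 determinant with rows PQ, PR, PS is zero.
Rows: (15, 6, -16), (-2, -23, 8), (18, 42, -32).
Expanding along the first row: (15)(400) − (6)(-80) + (-16)(330) = 1200.
Nonzero ⇒ not coplanar.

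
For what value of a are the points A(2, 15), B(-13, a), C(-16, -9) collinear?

The three points are collinear iff det[AB; AC] = 0.
This determinant is linear in a: (18)a + (90) = 0, so a = -5.

-5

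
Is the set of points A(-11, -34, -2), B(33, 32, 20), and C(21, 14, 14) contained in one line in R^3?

AB = (44, 66, 22), AC = (32, 48, 16).
AB × AC = (0, 0, 0).
The cross product vanishes, so the three points are collinear.

Yes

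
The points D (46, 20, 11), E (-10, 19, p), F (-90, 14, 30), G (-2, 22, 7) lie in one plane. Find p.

Normal to plane DFG: n = (-14, -1456, -560); plane equation n·P = -35924.
Requiring n·E = -35924: (-560)p + (-27524) = -35924.
So p = 15.

15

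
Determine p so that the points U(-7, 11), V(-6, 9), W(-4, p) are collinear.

5

Collinearity: (W − U) must be parallel to (V − U) = (1, -2).
Cross-multiplying the components: (p − 11)·(1) = (3)·(-2).
Solving gives p = 5.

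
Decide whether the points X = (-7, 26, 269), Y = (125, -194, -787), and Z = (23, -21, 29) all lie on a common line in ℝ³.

No

XY = (132, -220, -1056), XZ = (30, -47, -240).
Comparing components 2 and 3: (-220)(-240) − (-1056)(-47) = 3168 ≠ 0, so XY and XZ are not parallel and the points are not collinear.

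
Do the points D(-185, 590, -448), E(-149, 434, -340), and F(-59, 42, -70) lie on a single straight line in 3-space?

No

DE = (36, -156, 108), DF = (126, -548, 378).
DE × DF = (216, 0, -72).
The cross product is nonzero, so the points do not lie on one line.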